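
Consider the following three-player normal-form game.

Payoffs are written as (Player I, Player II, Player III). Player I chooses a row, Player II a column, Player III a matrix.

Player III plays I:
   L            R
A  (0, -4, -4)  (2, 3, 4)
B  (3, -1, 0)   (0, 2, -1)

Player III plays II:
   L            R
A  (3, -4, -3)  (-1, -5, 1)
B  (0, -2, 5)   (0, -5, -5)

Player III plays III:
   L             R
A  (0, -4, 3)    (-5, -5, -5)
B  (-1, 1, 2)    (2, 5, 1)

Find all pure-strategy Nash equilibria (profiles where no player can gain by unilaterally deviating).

(A, L, I): Player I can switch to B (0 → 3). Not NE.
(A, L, II): Player III can switch to III (-3 → 3). Not NE.
(A, L, III): Player I gets 0, best alternative -1; Player II gets -4, best alternative -5; Player III gets 3, best alternative -3. No profitable deviation — NE.
(A, R, I): Player I gets 2, best alternative 0; Player II gets 3, best alternative -4; Player III gets 4, best alternative 1. No profitable deviation — NE.
(A, R, II): Player I can switch to B (-1 → 0). Not NE.
(A, R, III): Player I can switch to B (-5 → 2). Not NE.
(B, L, I): Player II can switch to R (-1 → 2). Not NE.
(B, L, II): Player I can switch to A (0 → 3). Not NE.
(B, R, III): Player I gets 2, best alternative -5; Player II gets 5, best alternative 1; Player III gets 1, best alternative -1. No profitable deviation — NE.
(The remaining 3 profiles each have a profitable deviation by the same check.)

(A, L, III) and (A, R, I) and (B, R, III)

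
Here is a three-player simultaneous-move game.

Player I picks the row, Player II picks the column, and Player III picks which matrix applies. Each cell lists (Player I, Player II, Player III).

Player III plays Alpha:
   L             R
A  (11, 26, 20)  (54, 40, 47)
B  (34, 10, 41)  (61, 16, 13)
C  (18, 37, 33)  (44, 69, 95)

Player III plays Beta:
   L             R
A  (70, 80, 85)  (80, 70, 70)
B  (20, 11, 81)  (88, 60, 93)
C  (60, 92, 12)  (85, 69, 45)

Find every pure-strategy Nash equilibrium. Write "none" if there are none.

The pure Nash equilibria are (A, L, Beta) and (B, R, Beta).

(A, L, Alpha): Player I can switch to B (11 → 34). Not NE.
(A, L, Beta): Player I gets 70, best alternative 60; Player II gets 80, best alternative 70; Player III gets 85, best alternative 20. No profitable deviation — NE.
(A, R, Alpha): Player I can switch to B (54 → 61). Not NE.
(A, R, Beta): Player I can switch to B (80 → 88). Not NE.
(B, L, Alpha): Player II can switch to R (10 → 16). Not NE.
(B, L, Beta): Player I can switch to A (20 → 70). Not NE.
(B, R, Alpha): Player III can switch to Beta (13 → 93). Not NE.
(B, R, Beta): Player I gets 88, best alternative 85; Player II gets 60, best alternative 11; Player III gets 93, best alternative 13. No profitable deviation — NE.
(The remaining 4 profiles each have a profitable deviation by the same check.)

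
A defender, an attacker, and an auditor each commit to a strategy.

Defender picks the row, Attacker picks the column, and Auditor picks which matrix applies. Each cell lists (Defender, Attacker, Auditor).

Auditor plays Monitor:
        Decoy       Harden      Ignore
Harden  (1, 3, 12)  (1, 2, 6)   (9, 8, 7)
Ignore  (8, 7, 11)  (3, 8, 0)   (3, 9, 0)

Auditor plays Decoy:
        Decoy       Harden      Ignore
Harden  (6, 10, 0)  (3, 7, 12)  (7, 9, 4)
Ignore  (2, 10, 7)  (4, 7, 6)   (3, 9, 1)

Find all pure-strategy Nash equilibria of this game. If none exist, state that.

The unique pure-strategy Nash equilibrium is (Harden, Ignore, Monitor).

Check each profile: it is a Nash equilibrium iff no player can strictly gain by switching unilaterally.
(Harden, Decoy, Monitor): Defender can switch to Ignore (1 → 8). Not NE.
(Harden, Decoy, Decoy): Auditor can switch to Monitor (0 → 12). Not NE.
(Harden, Harden, Monitor): Defender can switch to Ignore (1 → 3). Not NE.
(Harden, Harden, Decoy): Defender can switch to Ignore (3 → 4). Not NE.
(Harden, Ignore, Monitor): Defender gets 9, best alternative 3; Attacker gets 8, best alternative 3; Auditor gets 7, best alternative 4. No profitable deviation — NE.
(Harden, Ignore, Decoy): Attacker can switch to Decoy (9 → 10). Not NE.
(Ignore, Decoy, Monitor): Attacker can switch to Harden (7 → 8). Not NE.
(Ignore, Decoy, Decoy): Defender can switch to Harden (2 → 6). Not NE.
(Ignore, Harden, Monitor): Attacker can switch to Ignore (8 → 9). Not NE.
(The remaining 3 profiles each have a profitable deviation by the same check.)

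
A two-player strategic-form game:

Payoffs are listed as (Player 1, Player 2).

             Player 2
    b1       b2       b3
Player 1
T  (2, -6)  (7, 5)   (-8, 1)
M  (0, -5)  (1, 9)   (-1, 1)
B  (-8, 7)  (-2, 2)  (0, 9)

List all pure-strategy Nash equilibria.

Player 1 against b1: payoffs 2, 0, -8 → best response T.
Player 1 against b2: payoffs 7, 1, -2 → best response T.
Player 1 against b3: payoffs -8, -1, 0 → best response B.
Player 2 against T: payoffs -6, 5, 1 → best response b2.
Player 2 against M: payoffs -5, 9, 1 → best response b2.
Player 2 against B: payoffs 7, 2, 9 → best response b3.
Mutual best responses: (T, b2); (B, b3).

The pure Nash equilibria are (T, b2) and (B, b3).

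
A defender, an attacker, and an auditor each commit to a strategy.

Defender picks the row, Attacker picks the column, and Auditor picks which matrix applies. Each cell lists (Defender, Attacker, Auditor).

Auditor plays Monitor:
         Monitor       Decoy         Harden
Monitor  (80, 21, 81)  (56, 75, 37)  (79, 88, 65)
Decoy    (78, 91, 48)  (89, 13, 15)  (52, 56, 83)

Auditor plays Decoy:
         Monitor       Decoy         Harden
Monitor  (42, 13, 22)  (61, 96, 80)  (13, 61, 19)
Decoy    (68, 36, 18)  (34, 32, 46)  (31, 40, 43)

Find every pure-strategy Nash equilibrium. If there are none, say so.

(Monitor, Decoy, Decoy); (Monitor, Harden, Monitor)

(Monitor, Monitor, Monitor): Attacker can switch to Decoy (21 → 75). Not NE.
(Monitor, Monitor, Decoy): Defender can switch to Decoy (42 → 68). Not NE.
(Monitor, Decoy, Monitor): Defender can switch to Decoy (56 → 89). Not NE.
(Monitor, Decoy, Decoy): Defender gets 61, best alternative 34; Attacker gets 96, best alternative 61; Auditor gets 80, best alternative 37. No profitable deviation — NE.
(Monitor, Harden, Monitor): Defender gets 79, best alternative 52; Attacker gets 88, best alternative 75; Auditor gets 65, best alternative 19. No profitable deviation — NE.
(Monitor, Harden, Decoy): Defender can switch to Decoy (13 → 31). Not NE.
(Decoy, Monitor, Monitor): Defender can switch to Monitor (78 → 80). Not NE.
(Decoy, Monitor, Decoy): Attacker can switch to Harden (36 → 40). Not NE.
(Decoy, Decoy, Monitor): Attacker can switch to Monitor (13 → 91). Not NE.
(Decoy, Decoy, Decoy): Defender can switch to Monitor (34 → 61). Not NE.
(Decoy, Harden, Monitor): Defender can switch to Monitor (52 → 79). Not NE.
(Decoy, Harden, Decoy): Auditor can switch to Monitor (43 → 83). Not NE.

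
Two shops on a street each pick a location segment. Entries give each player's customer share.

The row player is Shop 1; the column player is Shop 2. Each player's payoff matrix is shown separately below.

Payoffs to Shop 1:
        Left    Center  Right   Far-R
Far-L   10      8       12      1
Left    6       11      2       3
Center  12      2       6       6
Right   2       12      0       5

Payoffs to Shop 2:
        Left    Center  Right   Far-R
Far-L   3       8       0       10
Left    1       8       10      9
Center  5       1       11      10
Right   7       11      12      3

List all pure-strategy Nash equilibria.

No pure-strategy Nash equilibrium.

Shop 1 against Left: payoffs 10, 6, 12, 2 → best response Center.
Shop 1 against Center: payoffs 8, 11, 2, 12 → best response Right.
Shop 1 against Right: payoffs 12, 2, 6, 0 → best response Far-L.
Shop 1 against Far-R: payoffs 1, 3, 6, 5 → best response Center.
Shop 2 against Far-L: payoffs 3, 8, 0, 10 → best response Far-R.
Shop 2 against Left: payoffs 1, 8, 10, 9 → best response Right.
Shop 2 against Center: payoffs 5, 1, 11, 10 → best response Right.
Shop 2 against Right: payoffs 7, 11, 12, 3 → best response Right.
No profile is a mutual best response for all players.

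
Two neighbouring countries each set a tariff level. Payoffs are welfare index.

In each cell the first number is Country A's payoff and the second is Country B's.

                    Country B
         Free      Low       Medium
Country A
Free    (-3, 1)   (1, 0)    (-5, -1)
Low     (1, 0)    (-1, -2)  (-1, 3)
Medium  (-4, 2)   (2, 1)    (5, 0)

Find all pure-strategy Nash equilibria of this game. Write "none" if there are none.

(Free, Free): Country A can switch to Low (-3 → 1). Not NE.
(Free, Low): Country A can switch to Medium (1 → 2). Not NE.
(Free, Medium): Country A can switch to Low (-5 → -1). Not NE.
(Low, Free): Country B can switch to Medium (0 → 3). Not NE.
(Low, Low): Country A can switch to Free (-1 → 1). Not NE.
(Low, Medium): Country A can switch to Medium (-1 → 5). Not NE.
(Medium, Free): Country A can switch to Free (-4 → -3). Not NE.
(Medium, Low): Country B can switch to Free (1 → 2). Not NE.
(Medium, Medium): Country B can switch to Free (0 → 2). Not NE.

There is no pure-strategy Nash equilibrium.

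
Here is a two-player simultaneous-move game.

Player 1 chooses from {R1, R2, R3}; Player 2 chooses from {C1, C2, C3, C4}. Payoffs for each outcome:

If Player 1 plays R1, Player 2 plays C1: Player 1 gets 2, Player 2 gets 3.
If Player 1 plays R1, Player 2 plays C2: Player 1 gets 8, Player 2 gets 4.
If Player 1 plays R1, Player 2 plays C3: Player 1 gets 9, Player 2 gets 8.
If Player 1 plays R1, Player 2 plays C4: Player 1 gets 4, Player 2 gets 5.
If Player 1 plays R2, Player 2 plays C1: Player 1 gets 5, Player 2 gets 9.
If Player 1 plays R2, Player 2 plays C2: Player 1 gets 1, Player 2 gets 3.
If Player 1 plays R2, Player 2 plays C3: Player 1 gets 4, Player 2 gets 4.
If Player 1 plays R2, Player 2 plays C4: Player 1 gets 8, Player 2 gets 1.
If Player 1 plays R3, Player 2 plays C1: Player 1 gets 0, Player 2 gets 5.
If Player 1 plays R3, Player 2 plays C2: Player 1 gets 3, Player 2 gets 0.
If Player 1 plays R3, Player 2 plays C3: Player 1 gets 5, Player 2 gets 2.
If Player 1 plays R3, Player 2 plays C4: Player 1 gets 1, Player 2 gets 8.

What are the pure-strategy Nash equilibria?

Player 1 against C1: payoffs 2, 5, 0 → best response R2.
Player 1 against C2: payoffs 8, 1, 3 → best response R1.
Player 1 against C3: payoffs 9, 4, 5 → best response R1.
Player 1 against C4: payoffs 4, 8, 1 → best response R2.
Player 2 against R1: payoffs 3, 4, 8, 5 → best response C3.
Player 2 against R2: payoffs 9, 3, 4, 1 → best response C1.
Player 2 against R3: payoffs 5, 0, 2, 8 → best response C4.
Mutual best responses: (R1, C3); (R2, C1).

The pure Nash equilibria are (R1, C3), (R2, C1).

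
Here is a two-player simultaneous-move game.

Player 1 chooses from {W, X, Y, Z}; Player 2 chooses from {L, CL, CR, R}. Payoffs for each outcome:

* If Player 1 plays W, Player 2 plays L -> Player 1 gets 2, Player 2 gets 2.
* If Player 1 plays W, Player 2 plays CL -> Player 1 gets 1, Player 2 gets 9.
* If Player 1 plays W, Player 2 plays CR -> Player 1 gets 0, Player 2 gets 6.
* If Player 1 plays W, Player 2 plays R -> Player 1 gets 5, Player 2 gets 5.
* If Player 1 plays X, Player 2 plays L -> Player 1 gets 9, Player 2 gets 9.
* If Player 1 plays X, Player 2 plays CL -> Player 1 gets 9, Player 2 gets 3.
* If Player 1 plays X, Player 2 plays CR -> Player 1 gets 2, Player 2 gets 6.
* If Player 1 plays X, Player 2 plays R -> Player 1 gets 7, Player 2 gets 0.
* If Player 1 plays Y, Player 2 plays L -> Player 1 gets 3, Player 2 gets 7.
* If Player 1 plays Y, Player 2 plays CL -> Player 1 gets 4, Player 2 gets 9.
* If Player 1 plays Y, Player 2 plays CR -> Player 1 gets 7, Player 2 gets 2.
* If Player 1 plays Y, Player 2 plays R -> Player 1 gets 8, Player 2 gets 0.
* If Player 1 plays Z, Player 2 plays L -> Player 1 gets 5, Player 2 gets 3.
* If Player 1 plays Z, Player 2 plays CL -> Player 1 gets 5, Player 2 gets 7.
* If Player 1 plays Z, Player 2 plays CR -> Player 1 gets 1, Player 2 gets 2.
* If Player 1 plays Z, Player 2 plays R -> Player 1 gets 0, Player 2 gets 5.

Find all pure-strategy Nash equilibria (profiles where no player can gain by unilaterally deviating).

(X, L)

Player 1 against L: payoffs 2, 9, 3, 5 → best response X.
Player 1 against CL: payoffs 1, 9, 4, 5 → best response X.
Player 1 against CR: payoffs 0, 2, 7, 1 → best response Y.
Player 1 against R: payoffs 5, 7, 8, 0 → best response Y.
Player 2 against W: payoffs 2, 9, 6, 5 → best response CL.
Player 2 against X: payoffs 9, 3, 6, 0 → best response L.
Player 2 against Y: payoffs 7, 9, 2, 0 → best response CL.
Player 2 against Z: payoffs 3, 7, 2, 5 → best response CL.
Mutual best responses: (X, L).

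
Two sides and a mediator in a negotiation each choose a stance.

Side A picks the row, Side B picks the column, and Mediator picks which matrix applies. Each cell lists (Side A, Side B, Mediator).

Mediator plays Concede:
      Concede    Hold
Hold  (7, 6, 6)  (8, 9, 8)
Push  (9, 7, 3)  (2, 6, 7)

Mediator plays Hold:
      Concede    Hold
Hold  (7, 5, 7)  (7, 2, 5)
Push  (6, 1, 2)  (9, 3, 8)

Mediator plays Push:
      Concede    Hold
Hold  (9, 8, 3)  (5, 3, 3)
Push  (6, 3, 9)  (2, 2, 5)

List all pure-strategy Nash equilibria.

The pure Nash equilibria are (Hold, Concede, Hold); (Hold, Hold, Concede); (Push, Hold, Hold).

(Hold, Concede, Concede): Side A can switch to Push (7 → 9). Not NE.
(Hold, Concede, Hold): Side A gets 7, best alternative 6; Side B gets 5, best alternative 2; Mediator gets 7, best alternative 6. No profitable deviation — NE.
(Hold, Concede, Push): Mediator can switch to Concede (3 → 6). Not NE.
(Hold, Hold, Concede): Side A gets 8, best alternative 2; Side B gets 9, best alternative 6; Mediator gets 8, best alternative 5. No profitable deviation — NE.
(Hold, Hold, Hold): Side A can switch to Push (7 → 9). Not NE.
(Hold, Hold, Push): Side B can switch to Concede (3 → 8). Not NE.
(Push, Concede, Concede): Mediator can switch to Push (3 → 9). Not NE.
(Push, Concede, Hold): Side A can switch to Hold (6 → 7). Not NE.
(Push, Concede, Push): Side A can switch to Hold (6 → 9). Not NE.
(Push, Hold, Concede): Side A can switch to Hold (2 → 8). Not NE.
(Push, Hold, Hold): Side A gets 9, best alternative 7; Side B gets 3, best alternative 1; Mediator gets 8, best alternative 7. No profitable deviation — NE.
(The remaining 1 profile has a profitable deviation by the same check.)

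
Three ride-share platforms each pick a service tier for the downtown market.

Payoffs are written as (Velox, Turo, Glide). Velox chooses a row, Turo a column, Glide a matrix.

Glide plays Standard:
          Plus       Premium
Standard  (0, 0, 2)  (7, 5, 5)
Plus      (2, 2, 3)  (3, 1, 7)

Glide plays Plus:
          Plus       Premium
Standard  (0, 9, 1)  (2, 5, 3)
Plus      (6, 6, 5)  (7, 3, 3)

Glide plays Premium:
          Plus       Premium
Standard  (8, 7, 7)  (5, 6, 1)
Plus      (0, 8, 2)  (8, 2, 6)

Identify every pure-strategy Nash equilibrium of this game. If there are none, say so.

The pure Nash equilibria are (Standard, Plus, Premium), (Standard, Premium, Standard), (Plus, Plus, Plus).

Mark each player's best response to every combination of opponents' strategies; a profile where every player is best-responding is a pure Nash equilibrium.
Velox against (Plus, Standard): payoffs 0, 2 → best response Plus.
Velox against (Plus, Plus): payoffs 0, 6 → best response Plus.
Velox against (Plus, Premium): payoffs 8, 0 → best response Standard.
Velox against (Premium, Standard): payoffs 7, 3 → best response Standard.
Velox against (Premium, Plus): payoffs 2, 7 → best response Plus.
Velox against (Premium, Premium): payoffs 5, 8 → best response Plus.
Turo against (Standard, Standard): payoffs 0, 5 → best response Premium.
Turo against (Standard, Plus): payoffs 9, 5 → best response Plus.
Turo against (Standard, Premium): payoffs 7, 6 → best response Plus.
Turo against (Plus, Standard): payoffs 2, 1 → best response Plus.
Turo against (Plus, Plus): payoffs 6, 3 → best response Plus.
Turo against (Plus, Premium): payoffs 8, 2 → best response Plus.
Glide against (Standard, Plus): payoffs 2, 1, 7 → best response Premium.
Glide against (Standard, Premium): payoffs 5, 3, 1 → best response Standard.
Glide against (Plus, Plus): payoffs 3, 5, 2 → best response Plus.
Glide against (Plus, Premium): payoffs 7, 3, 6 → best response Standard.
Mutual best responses: (Standard, Plus, Premium); (Standard, Premium, Standard); (Plus, Plus, Plus).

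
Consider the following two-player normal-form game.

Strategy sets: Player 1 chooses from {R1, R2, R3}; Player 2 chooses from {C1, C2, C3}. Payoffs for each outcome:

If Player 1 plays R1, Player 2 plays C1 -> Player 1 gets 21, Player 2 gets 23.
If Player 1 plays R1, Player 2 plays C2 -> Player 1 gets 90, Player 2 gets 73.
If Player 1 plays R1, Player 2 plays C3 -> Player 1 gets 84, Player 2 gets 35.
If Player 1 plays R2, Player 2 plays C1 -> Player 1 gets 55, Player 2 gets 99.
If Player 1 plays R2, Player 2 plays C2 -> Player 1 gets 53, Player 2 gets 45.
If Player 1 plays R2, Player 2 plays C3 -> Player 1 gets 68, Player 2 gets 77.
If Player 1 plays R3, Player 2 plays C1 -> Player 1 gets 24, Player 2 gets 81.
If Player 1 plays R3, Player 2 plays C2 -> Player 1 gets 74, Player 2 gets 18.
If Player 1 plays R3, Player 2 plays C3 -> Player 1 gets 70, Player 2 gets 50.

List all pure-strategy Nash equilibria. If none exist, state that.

The pure Nash equilibria are (R1, C2) and (R2, C1).

For each strategy profile, look for a profitable unilateral deviation.
(R1, C1): Player 1 can switch to R2 (21 → 55). Not NE.
(R1, C2): Player 1 gets 90, best alternative 74; Player 2 gets 73, best alternative 35. No profitable deviation — NE.
(R1, C3): Player 2 can switch to C2 (35 → 73). Not NE.
(R2, C1): Player 1 gets 55, best alternative 24; Player 2 gets 99, best alternative 77. No profitable deviation — NE.
(R2, C2): Player 1 can switch to R1 (53 → 90). Not NE.
(R2, C3): Player 1 can switch to R1 (68 → 84). Not NE.
(R3, C1): Player 1 can switch to R2 (24 → 55). Not NE.
(R3, C2): Player 1 can switch to R1 (74 → 90). Not NE.
(R3, C3): Player 1 can switch to R1 (70 → 84). Not NE.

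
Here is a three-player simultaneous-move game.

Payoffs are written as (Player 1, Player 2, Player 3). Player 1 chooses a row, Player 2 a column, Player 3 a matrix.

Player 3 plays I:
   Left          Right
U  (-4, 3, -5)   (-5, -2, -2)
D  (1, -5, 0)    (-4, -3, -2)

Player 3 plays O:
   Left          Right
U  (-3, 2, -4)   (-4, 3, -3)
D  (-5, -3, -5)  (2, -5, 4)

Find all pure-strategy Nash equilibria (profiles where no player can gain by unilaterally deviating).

There is no pure-strategy Nash equilibrium.

Check each profile: it is a Nash equilibrium iff no player can strictly gain by switching unilaterally.
(U, Left, I): Player 1 can switch to D (-4 → 1). Not NE.
(U, Left, O): Player 2 can switch to Right (2 → 3). Not NE.
(U, Right, I): Player 1 can switch to D (-5 → -4). Not NE.
(U, Right, O): Player 1 can switch to D (-4 → 2). Not NE.
(D, Left, I): Player 2 can switch to Right (-5 → -3). Not NE.
(D, Left, O): Player 1 can switch to U (-5 → -3). Not NE.
(D, Right, I): Player 3 can switch to O (-2 → 4). Not NE.
(D, Right, O): Player 2 can switch to Left (-5 → -3). Not NE.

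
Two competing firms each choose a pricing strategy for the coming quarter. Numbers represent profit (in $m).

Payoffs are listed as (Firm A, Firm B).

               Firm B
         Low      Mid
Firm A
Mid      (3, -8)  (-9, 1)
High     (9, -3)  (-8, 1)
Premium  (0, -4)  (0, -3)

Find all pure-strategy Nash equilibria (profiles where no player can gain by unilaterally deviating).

Check each profile: it is a Nash equilibrium iff no player can strictly gain by switching unilaterally.
(Mid, Low): Firm A can switch to High (3 → 9). Not NE.
(Mid, Mid): Firm A can switch to High (-9 → -8). Not NE.
(High, Low): Firm B can switch to Mid (-3 → 1). Not NE.
(High, Mid): Firm A can switch to Premium (-8 → 0). Not NE.
(Premium, Low): Firm A can switch to Mid (0 → 3). Not NE.
(Premium, Mid): Firm A gets 0, best alternative -8; Firm B gets -3, best alternative -4. No profitable deviation — NE.

Pure NE: (Premium, Mid)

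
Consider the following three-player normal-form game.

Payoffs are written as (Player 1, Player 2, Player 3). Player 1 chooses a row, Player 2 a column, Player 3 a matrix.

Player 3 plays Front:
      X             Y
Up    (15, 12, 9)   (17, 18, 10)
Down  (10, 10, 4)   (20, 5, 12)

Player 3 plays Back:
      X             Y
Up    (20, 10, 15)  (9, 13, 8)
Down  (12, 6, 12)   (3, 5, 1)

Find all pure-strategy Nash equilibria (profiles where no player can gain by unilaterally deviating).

This game has no pure Nash equilibrium.

Player 1 against (X, Front): payoffs 15, 10 → best response Up.
Player 1 against (X, Back): payoffs 20, 12 → best response Up.
Player 1 against (Y, Front): payoffs 17, 20 → best response Down.
Player 1 against (Y, Back): payoffs 9, 3 → best response Up.
Player 2 against (Up, Front): payoffs 12, 18 → best response Y.
Player 2 against (Up, Back): payoffs 10, 13 → best response Y.
Player 2 against (Down, Front): payoffs 10, 5 → best response X.
Player 2 against (Down, Back): payoffs 6, 5 → best response X.
Player 3 against (Up, X): payoffs 9, 15 → best response Back.
Player 3 against (Up, Y): payoffs 10, 8 → best response Front.
Player 3 against (Down, X): payoffs 4, 12 → best response Back.
Player 3 against (Down, Y): payoffs 12, 1 → best response Front.
No profile is a mutual best response for all players.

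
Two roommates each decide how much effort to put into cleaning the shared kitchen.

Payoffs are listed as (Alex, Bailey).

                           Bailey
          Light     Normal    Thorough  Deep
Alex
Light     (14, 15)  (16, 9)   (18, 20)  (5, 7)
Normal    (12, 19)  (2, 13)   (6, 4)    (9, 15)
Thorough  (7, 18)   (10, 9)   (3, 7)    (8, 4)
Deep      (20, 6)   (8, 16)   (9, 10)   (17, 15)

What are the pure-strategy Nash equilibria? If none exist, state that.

Alex against Light: payoffs 14, 12, 7, 20 → best response Deep.
Alex against Normal: payoffs 16, 2, 10, 8 → best response Light.
Alex against Thorough: payoffs 18, 6, 3, 9 → best response Light.
Alex against Deep: payoffs 5, 9, 8, 17 → best response Deep.
Bailey against Light: payoffs 15, 9, 20, 7 → best response Thorough.
Bailey against Normal: payoffs 19, 13, 4, 15 → best response Light.
Bailey against Thorough: payoffs 18, 9, 7, 4 → best response Light.
Bailey against Deep: payoffs 6, 16, 10, 15 → best response Normal.
Mutual best responses: (Light, Thorough).

(Light, Thorough)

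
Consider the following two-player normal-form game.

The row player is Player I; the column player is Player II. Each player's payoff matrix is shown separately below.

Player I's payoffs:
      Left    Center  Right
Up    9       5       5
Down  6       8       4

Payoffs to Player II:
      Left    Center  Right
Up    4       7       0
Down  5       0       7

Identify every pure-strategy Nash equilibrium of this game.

For each player, find the best response to each opponent profile; mutual best responses are the pure NE.
Player I against Left: payoffs 9, 6 → best response Up.
Player I against Center: payoffs 5, 8 → best response Down.
Player I against Right: payoffs 5, 4 → best response Up.
Player II against Up: payoffs 4, 7, 0 → best response Center.
Player II against Down: payoffs 5, 0, 7 → best response Right.
No profile is a mutual best response for all players.

No pure-strategy Nash equilibrium.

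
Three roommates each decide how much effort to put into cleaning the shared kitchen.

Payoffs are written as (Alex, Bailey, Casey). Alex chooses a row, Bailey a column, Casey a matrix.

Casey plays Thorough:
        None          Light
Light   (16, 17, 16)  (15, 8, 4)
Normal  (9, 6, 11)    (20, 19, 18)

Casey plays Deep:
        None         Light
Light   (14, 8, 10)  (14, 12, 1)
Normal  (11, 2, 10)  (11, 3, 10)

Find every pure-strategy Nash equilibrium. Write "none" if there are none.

Alex against (None, Thorough): payoffs 16, 9 → best response Light.
Alex against (None, Deep): payoffs 14, 11 → best response Light.
Alex against (Light, Thorough): payoffs 15, 20 → best response Normal.
Alex against (Light, Deep): payoffs 14, 11 → best response Light.
Bailey against (Light, Thorough): payoffs 17, 8 → best response None.
Bailey against (Light, Deep): payoffs 8, 12 → best response Light.
Bailey against (Normal, Thorough): payoffs 6, 19 → best response Light.
Bailey against (Normal, Deep): payoffs 2, 3 → best response Light.
Casey against (Light, None): payoffs 16, 10 → best response Thorough.
Casey against (Light, Light): payoffs 4, 1 → best response Thorough.
Casey against (Normal, None): payoffs 11, 10 → best response Thorough.
Casey against (Normal, Light): payoffs 18, 10 → best response Thorough.
Mutual best responses: (Light, None, Thorough); (Normal, Light, Thorough).

The pure Nash equilibria are (Light, None, Thorough), (Normal, Light, Thorough).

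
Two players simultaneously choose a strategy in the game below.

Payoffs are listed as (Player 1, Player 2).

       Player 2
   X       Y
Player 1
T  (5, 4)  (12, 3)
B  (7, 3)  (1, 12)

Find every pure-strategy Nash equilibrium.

There is no pure-strategy Nash equilibrium.

(T, X): Player 1 can switch to B (5 → 7). Not NE.
(T, Y): Player 2 can switch to X (3 → 4). Not NE.
(B, X): Player 2 can switch to Y (3 → 12). Not NE.
(B, Y): Player 1 can switch to T (1 → 12). Not NE.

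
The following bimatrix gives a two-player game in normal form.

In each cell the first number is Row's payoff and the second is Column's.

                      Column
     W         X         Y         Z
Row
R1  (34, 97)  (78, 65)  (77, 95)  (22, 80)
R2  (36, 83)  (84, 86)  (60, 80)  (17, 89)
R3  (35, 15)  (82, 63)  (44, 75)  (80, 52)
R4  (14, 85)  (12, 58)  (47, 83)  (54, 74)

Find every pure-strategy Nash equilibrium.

none

For each player, find the best response to each opponent profile; mutual best responses are the pure NE.
Row against W: payoffs 34, 36, 35, 14 → best response R2.
Row against X: payoffs 78, 84, 82, 12 → best response R2.
Row against Y: payoffs 77, 60, 44, 47 → best response R1.
Row against Z: payoffs 22, 17, 80, 54 → best response R3.
Column against R1: payoffs 97, 65, 95, 80 → best response W.
Column against R2: payoffs 83, 86, 80, 89 → best response Z.
Column against R3: payoffs 15, 63, 75, 52 → best response Y.
Column against R4: payoffs 85, 58, 83, 74 → best response W.
No profile is a mutual best response for all players.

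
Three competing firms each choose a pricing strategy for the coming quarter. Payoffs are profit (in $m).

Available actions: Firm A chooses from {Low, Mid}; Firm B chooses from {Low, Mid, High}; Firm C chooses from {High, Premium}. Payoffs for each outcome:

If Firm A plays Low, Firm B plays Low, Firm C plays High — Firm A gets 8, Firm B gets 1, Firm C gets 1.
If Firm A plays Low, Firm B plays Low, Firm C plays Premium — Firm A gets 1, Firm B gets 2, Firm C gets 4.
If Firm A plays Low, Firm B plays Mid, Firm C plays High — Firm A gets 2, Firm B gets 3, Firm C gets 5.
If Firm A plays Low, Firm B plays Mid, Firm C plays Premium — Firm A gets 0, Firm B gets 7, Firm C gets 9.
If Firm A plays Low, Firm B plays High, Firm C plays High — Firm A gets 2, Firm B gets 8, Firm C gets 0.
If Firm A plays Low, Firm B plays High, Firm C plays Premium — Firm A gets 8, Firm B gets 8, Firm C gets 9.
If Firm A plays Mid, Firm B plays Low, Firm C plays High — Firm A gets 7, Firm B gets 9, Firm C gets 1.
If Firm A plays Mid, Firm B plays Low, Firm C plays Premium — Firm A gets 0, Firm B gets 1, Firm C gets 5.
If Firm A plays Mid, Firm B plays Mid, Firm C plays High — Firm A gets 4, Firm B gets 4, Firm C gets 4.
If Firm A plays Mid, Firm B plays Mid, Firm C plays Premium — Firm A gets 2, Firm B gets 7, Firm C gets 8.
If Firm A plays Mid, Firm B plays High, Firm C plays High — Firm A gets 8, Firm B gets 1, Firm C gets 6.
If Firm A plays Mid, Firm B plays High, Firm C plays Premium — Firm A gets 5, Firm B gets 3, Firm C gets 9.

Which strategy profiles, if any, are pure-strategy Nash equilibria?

Mark each player's best response to every combination of opponents' strategies; a profile where every player is best-responding is a pure Nash equilibrium.
Firm A against (Low, High): payoffs 8, 7 → best response Low.
Firm A against (Low, Premium): payoffs 1, 0 → best response Low.
Firm A against (Mid, High): payoffs 2, 4 → best response Mid.
Firm A against (Mid, Premium): payoffs 0, 2 → best response Mid.
Firm A against (High, High): payoffs 2, 8 → best response Mid.
Firm A against (High, Premium): payoffs 8, 5 → best response Low.
Firm B against (Low, High): payoffs 1, 3, 8 → best response High.
Firm B against (Low, Premium): payoffs 2, 7, 8 → best response High.
Firm B against (Mid, High): payoffs 9, 4, 1 → best response Low.
Firm B against (Mid, Premium): payoffs 1, 7, 3 → best response Mid.
Firm C against (Low, Low): payoffs 1, 4 → best response Premium.
Firm C against (Low, Mid): payoffs 5, 9 → best response Premium.
Firm C against (Low, High): payoffs 0, 9 → best response Premium.
Firm C against (Mid, Low): payoffs 1, 5 → best response Premium.
Firm C against (Mid, Mid): payoffs 4, 8 → best response Premium.
Firm C against (Mid, High): payoffs 6, 9 → best response Premium.
Mutual best responses: (Low, High, Premium); (Mid, Mid, Premium).

(Low, High, Premium); (Mid, Mid, Premium)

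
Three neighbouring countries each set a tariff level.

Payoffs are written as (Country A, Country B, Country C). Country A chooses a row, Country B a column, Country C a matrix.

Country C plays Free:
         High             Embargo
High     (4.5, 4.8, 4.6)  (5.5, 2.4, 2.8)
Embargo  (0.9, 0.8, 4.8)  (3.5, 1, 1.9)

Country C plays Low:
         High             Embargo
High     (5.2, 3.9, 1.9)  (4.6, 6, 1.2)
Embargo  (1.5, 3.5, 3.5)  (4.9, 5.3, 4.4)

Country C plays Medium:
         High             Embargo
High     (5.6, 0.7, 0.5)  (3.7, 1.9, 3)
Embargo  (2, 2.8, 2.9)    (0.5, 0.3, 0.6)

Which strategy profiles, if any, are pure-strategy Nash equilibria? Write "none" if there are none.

Mark each player's best response to every combination of opponents' strategies; a profile where every player is best-responding is a pure Nash equilibrium.
Country A against (High, Free): payoffs 4.5, 0.9 → best response High.
Country A against (High, Low): payoffs 5.2, 1.5 → best response High.
Country A against (High, Medium): payoffs 5.6, 2 → best response High.
Country A against (Embargo, Free): payoffs 5.5, 3.5 → best response High.
Country A against (Embargo, Low): payoffs 4.6, 4.9 → best response Embargo.
Country A against (Embargo, Medium): payoffs 3.7, 0.5 → best response High.
Country B against (High, Free): payoffs 4.8, 2.4 → best response High.
Country B against (High, Low): payoffs 3.9, 6 → best response Embargo.
Country B against (High, Medium): payoffs 0.7, 1.9 → best response Embargo.
Country B against (Embargo, Free): payoffs 0.8, 1 → best response Embargo.
Country B against (Embargo, Low): payoffs 3.5, 5.3 → best response Embargo.
Country B against (Embargo, Medium): payoffs 2.8, 0.3 → best response High.
Country C against (High, High): payoffs 4.6, 1.9, 0.5 → best response Free.
Country C against (High, Embargo): payoffs 2.8, 1.2, 3 → best response Medium.
Country C against (Embargo, High): payoffs 4.8, 3.5, 2.9 → best response Free.
Country C against (Embargo, Embargo): payoffs 1.9, 4.4, 0.6 → best response Low.
Mutual best responses: (High, High, Free); (High, Embargo, Medium); (Embargo, Embargo, Low).

Pure-strategy Nash equilibria: (High, High, Free), (High, Embargo, Medium), (Embargo, Embargo, Low)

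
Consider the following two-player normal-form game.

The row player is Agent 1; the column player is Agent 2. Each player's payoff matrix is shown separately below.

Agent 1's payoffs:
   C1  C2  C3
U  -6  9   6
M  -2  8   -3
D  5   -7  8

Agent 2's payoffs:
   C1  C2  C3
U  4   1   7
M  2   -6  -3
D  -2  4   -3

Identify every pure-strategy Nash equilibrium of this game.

Agent 1 against C1: payoffs -6, -2, 5 → best response D.
Agent 1 against C2: payoffs 9, 8, -7 → best response U.
Agent 1 against C3: payoffs 6, -3, 8 → best response D.
Agent 2 against U: payoffs 4, 1, 7 → best response C3.
Agent 2 against M: payoffs 2, -6, -3 → best response C1.
Agent 2 against D: payoffs -2, 4, -3 → best response C2.
No profile is a mutual best response for all players.

This game has no pure Nash equilibrium.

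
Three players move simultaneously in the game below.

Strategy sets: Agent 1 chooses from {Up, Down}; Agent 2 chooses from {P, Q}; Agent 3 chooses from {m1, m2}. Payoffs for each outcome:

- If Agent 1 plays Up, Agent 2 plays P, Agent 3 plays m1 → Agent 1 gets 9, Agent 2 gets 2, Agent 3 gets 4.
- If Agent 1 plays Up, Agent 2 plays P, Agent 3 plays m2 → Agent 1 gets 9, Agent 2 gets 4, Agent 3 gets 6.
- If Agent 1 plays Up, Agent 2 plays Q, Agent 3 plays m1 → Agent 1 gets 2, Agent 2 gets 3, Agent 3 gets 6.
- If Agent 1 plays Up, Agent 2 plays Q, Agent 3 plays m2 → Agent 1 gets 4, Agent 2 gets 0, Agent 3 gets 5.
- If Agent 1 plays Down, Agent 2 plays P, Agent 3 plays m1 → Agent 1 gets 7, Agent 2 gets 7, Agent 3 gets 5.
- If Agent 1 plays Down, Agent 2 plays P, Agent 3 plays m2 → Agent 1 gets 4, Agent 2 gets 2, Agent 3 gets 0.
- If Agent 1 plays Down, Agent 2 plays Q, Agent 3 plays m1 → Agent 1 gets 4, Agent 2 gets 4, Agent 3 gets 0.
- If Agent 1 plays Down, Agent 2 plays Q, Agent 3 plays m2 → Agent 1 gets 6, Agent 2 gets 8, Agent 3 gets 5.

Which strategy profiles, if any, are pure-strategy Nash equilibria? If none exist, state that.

(Up, P, m1): Agent 2 can switch to Q (2 → 3). Not NE.
(Up, P, m2): Agent 1 gets 9, best alternative 4; Agent 2 gets 4, best alternative 0; Agent 3 gets 6, best alternative 4. No profitable deviation — NE.
(Up, Q, m1): Agent 1 can switch to Down (2 → 4). Not NE.
(Up, Q, m2): Agent 1 can switch to Down (4 → 6). Not NE.
(Down, P, m1): Agent 1 can switch to Up (7 → 9). Not NE.
(Down, P, m2): Agent 1 can switch to Up (4 → 9). Not NE.
(Down, Q, m1): Agent 2 can switch to P (4 → 7). Not NE.
(Down, Q, m2): Agent 1 gets 6, best alternative 4; Agent 2 gets 8, best alternative 2; Agent 3 gets 5, best alternative 0. No profitable deviation — NE.

(Up, P, m2); (Down, Q, m2)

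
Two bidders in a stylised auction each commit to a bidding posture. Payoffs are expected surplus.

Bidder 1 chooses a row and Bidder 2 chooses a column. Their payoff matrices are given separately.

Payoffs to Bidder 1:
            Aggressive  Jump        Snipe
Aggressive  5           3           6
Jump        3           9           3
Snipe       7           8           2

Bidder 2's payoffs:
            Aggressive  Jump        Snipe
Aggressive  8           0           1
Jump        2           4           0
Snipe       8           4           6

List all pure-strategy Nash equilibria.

(Aggressive, Aggressive): Bidder 1 can switch to Snipe (5 → 7). Not NE.
(Aggressive, Jump): Bidder 1 can switch to Jump (3 → 9). Not NE.
(Aggressive, Snipe): Bidder 2 can switch to Aggressive (1 → 8). Not NE.
(Jump, Aggressive): Bidder 1 can switch to Aggressive (3 → 5). Not NE.
(Jump, Jump): Bidder 1 gets 9, best alternative 8; Bidder 2 gets 4, best alternative 2. No profitable deviation — NE.
(Jump, Snipe): Bidder 1 can switch to Aggressive (3 → 6). Not NE.
(Snipe, Aggressive): Bidder 1 gets 7, best alternative 5; Bidder 2 gets 8, best alternative 6. No profitable deviation — NE.
(Snipe, Jump): Bidder 1 can switch to Jump (8 → 9). Not NE.
(Snipe, Snipe): Bidder 1 can switch to Aggressive (2 → 6). Not NE.

The pure Nash equilibria are (Jump, Jump) and (Snipe, Aggressive).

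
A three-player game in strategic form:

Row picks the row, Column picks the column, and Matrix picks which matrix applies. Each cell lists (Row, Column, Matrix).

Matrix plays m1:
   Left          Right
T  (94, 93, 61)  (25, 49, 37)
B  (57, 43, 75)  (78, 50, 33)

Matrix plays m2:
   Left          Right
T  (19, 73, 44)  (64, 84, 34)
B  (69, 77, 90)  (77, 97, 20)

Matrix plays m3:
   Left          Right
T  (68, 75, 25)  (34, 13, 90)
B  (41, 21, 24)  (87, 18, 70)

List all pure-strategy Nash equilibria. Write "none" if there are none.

The unique pure-strategy Nash equilibrium is (T, Left, m1).

(T, Left, m1): Row gets 94, best alternative 57; Column gets 93, best alternative 49; Matrix gets 61, best alternative 44. No profitable deviation — NE.
(T, Left, m2): Row can switch to B (19 → 69). Not NE.
(T, Left, m3): Matrix can switch to m1 (25 → 61). Not NE.
(T, Right, m1): Row can switch to B (25 → 78). Not NE.
(T, Right, m2): Row can switch to B (64 → 77). Not NE.
(T, Right, m3): Row can switch to B (34 → 87). Not NE.
(B, Left, m1): Row can switch to T (57 → 94). Not NE.
(B, Left, m2): Column can switch to Right (77 → 97). Not NE.
(B, Left, m3): Row can switch to T (41 → 68). Not NE.
(B, Right, m1): Matrix can switch to m3 (33 → 70). Not NE.
(B, Right, m2): Matrix can switch to m1 (20 → 33). Not NE.
(The remaining 1 profile has a profitable deviation by the same check.)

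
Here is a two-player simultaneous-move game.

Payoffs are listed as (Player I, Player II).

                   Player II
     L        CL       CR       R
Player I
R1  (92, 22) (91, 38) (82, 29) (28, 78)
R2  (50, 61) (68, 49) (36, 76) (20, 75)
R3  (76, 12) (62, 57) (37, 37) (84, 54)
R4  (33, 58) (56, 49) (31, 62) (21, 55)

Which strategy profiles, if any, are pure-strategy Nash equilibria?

none

(R1, L): Player II can switch to CL (22 → 38). Not NE.
(R1, CL): Player II can switch to R (38 → 78). Not NE.
(R1, CR): Player II can switch to CL (29 → 38). Not NE.
(R1, R): Player I can switch to R3 (28 → 84). Not NE.
(R2, L): Player I can switch to R1 (50 → 92). Not NE.
(R2, CL): Player I can switch to R1 (68 → 91). Not NE.
(R2, CR): Player I can switch to R1 (36 → 82). Not NE.
(R2, R): Player I can switch to R1 (20 → 28). Not NE.
(R3, L): Player I can switch to R1 (76 → 92). Not NE.
(R3, CL): Player I can switch to R1 (62 → 91). Not NE.
(The remaining 6 profiles each have a profitable deviation by the same check.)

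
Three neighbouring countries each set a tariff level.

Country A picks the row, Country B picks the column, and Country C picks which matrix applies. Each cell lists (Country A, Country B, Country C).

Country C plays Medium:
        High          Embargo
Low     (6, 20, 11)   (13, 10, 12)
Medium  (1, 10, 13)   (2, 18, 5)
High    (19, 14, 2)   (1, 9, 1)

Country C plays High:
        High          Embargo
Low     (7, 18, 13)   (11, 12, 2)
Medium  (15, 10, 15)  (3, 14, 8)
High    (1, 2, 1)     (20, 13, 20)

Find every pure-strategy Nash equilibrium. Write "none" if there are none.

Country A against (High, Medium): payoffs 6, 1, 19 → best response High.
Country A against (High, High): payoffs 7, 15, 1 → best response Medium.
Country A against (Embargo, Medium): payoffs 13, 2, 1 → best response Low.
Country A against (Embargo, High): payoffs 11, 3, 20 → best response High.
Country B against (Low, Medium): payoffs 20, 10 → best response High.
Country B against (Low, High): payoffs 18, 12 → best response High.
Country B against (Medium, Medium): payoffs 10, 18 → best response Embargo.
Country B against (Medium, High): payoffs 10, 14 → best response Embargo.
Country B against (High, Medium): payoffs 14, 9 → best response High.
Country B against (High, High): payoffs 2, 13 → best response Embargo.
Country C against (Low, High): payoffs 11, 13 → best response High.
Country C against (Low, Embargo): payoffs 12, 2 → best response Medium.
Country C against (Medium, High): payoffs 13, 15 → best response High.
Country C against (Medium, Embargo): payoffs 5, 8 → best response High.
Country C against (High, High): payoffs 2, 1 → best response Medium.
Country C against (High, Embargo): payoffs 1, 20 → best response High.
Mutual best responses: (High, High, Medium); (High, Embargo, High).

(High, High, Medium) and (High, Embargo, High)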